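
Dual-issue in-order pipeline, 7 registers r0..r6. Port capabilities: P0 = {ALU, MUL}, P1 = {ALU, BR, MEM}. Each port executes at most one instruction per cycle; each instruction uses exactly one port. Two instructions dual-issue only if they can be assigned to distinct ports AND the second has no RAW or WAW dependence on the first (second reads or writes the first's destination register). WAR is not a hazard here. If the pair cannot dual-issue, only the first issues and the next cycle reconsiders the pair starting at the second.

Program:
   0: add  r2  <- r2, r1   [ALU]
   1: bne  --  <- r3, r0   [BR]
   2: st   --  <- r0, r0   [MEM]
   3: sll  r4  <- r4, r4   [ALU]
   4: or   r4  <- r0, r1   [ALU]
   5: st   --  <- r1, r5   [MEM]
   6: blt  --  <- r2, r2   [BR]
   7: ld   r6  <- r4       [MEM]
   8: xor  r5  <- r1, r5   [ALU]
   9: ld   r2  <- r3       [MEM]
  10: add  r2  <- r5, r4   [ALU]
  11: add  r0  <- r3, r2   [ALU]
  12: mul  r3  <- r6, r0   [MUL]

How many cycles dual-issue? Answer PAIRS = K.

  cy0 -> i0/i1 (add.ALU+bne.BR) pair
  cy1 -> i2/i3 (st.MEM+sll.ALU) pair
  cy2 -> i4/i5 (or.ALU+st.MEM) pair
  cy3 -> i6 (blt.BR) no-port BR/MEM
  cy4 -> i7/i8 (ld.MEM+xor.ALU) pair
  cy5 -> i9 (ld.MEM) WAW r2
  cy6 -> i10 (add.ALU) RAW r2
  cy7 -> i11 (add.ALU) RAW r0
  cy8 -> i12 (mul.MUL) tail

PAIRS = 4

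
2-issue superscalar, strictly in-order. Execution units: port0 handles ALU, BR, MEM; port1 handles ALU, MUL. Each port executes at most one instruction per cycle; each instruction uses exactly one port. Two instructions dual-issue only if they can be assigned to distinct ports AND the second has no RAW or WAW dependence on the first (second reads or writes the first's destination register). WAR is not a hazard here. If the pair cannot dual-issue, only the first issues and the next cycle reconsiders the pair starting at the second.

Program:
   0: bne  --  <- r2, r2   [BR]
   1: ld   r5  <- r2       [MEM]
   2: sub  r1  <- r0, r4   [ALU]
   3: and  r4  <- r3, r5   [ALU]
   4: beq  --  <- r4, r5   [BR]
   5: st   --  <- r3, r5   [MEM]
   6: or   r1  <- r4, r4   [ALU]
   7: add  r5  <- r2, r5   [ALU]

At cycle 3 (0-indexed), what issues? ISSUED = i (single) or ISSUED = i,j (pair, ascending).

ISSUED = 4

c0: i0 bne.BR  no-port BR/MEM
c1: i1/i2 ld.MEM;sub.ALU  2-wide
c2: i3 and.ALU  RAW r4
c3: i4 beq.BR  no-port BR/MEM
c4: i5/i6 st.MEM;or.ALU  2-wide
c5: i7 add.ALU  tail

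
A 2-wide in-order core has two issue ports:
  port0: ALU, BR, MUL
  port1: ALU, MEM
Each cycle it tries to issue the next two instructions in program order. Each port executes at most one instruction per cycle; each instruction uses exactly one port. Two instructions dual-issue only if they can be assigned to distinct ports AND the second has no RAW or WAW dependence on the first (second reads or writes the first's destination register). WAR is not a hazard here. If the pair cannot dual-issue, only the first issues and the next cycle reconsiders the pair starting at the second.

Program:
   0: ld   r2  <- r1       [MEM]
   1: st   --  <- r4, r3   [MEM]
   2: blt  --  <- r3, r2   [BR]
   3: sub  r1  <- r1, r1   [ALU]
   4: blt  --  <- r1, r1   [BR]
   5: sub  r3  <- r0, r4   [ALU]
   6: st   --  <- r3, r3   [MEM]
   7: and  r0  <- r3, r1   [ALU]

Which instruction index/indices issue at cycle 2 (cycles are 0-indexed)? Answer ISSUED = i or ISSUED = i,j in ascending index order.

ISSUED = 3

  cy0 -> i0 (ld.MEM) no-port MEM/MEM
  cy1 -> i1+i2 (st.MEM;blt.BR) pair
  cy2 -> i3 (sub.ALU) RAW r1
  cy3 -> i4+i5 (blt.BR;sub.ALU) pair
  cy4 -> i6+i7 (st.MEM;and.ALU) pair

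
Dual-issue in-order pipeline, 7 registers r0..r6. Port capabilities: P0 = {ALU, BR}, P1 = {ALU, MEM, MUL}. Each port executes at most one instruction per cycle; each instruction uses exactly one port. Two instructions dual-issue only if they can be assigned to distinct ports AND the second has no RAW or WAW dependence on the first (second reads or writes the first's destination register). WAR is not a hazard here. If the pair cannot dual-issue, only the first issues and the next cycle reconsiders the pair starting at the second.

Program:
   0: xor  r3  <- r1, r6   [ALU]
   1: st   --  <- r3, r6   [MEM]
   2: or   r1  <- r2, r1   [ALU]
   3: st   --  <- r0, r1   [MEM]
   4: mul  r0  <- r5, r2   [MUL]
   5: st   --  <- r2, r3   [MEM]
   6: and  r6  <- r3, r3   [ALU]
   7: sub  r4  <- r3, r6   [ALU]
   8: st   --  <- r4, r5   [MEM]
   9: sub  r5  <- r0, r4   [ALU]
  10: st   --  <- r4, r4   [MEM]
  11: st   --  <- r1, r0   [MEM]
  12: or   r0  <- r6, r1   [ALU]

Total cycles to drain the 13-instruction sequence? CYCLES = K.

CYCLES = 9

0. xor.ALU @i0  | RAW r3
1. st.MEM or.ALU @i1&i2  | pair
2. st.MEM @i3  | no-port MEM/MUL
3. mul.MUL @i4  | no-port MUL/MEM
4. st.MEM and.ALU @i5&i6  | pair
5. sub.ALU @i7  | RAW r4
6. st.MEM sub.ALU @i8&i9  | pair
7. st.MEM @i10  | no-port MEM/MEM
8. st.MEM or.ALU @i11&i12  | pair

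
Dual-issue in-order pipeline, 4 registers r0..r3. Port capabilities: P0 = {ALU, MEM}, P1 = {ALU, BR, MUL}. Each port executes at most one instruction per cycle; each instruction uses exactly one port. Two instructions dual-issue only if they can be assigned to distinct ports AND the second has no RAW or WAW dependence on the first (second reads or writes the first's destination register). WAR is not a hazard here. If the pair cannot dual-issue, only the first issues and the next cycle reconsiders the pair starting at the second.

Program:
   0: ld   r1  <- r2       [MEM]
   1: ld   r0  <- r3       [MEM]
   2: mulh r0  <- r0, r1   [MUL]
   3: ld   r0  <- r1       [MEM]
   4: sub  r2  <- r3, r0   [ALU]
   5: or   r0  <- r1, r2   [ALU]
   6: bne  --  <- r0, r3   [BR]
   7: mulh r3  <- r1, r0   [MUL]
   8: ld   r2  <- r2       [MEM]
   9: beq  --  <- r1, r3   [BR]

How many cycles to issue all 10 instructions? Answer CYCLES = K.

t=0 i0:ld.MEM ; no-port MEM/MEM
t=1 i1:ld.MEM ; RAW+WAW r0
t=2 i2:mulh.MUL ; WAW r0
t=3 i3:ld.MEM ; RAW r0
t=4 i4:sub.ALU ; RAW r2
t=5 i5:or.ALU ; RAW r0
t=6 i6:bne.BR ; no-port BR/MUL
t=7 i7+i8:mulh.MUL+ld.MEM ; dual
t=8 i9:beq.BR ; tail

CYCLES = 9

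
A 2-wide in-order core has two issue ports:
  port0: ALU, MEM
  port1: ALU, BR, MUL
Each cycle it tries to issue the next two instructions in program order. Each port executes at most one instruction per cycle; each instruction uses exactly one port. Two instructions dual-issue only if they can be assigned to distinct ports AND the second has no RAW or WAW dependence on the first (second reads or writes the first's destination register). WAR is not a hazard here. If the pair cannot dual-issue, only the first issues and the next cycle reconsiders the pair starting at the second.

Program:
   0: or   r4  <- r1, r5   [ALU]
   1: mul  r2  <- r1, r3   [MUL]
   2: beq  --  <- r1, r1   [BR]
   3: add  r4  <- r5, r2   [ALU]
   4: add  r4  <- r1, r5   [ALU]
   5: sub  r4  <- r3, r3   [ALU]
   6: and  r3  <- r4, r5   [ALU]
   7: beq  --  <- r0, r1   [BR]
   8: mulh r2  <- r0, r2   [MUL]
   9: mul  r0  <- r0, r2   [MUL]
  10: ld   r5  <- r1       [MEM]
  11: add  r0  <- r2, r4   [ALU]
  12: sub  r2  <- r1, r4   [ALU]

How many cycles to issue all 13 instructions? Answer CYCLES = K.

CYCLES = 8

  cy0 -> i0&i1 (or+mul) pair
  cy1 -> i2&i3 (beq+add) pair
  cy2 -> i4 (add) WAW r4
  cy3 -> i5 (sub) RAW r4
  cy4 -> i6&i7 (and+beq) pair
  cy5 -> i8 (mulh) no-port MUL/MUL
  cy6 -> i9&i10 (mul+ld) pair
  cy7 -> i11&i12 (add+sub) pair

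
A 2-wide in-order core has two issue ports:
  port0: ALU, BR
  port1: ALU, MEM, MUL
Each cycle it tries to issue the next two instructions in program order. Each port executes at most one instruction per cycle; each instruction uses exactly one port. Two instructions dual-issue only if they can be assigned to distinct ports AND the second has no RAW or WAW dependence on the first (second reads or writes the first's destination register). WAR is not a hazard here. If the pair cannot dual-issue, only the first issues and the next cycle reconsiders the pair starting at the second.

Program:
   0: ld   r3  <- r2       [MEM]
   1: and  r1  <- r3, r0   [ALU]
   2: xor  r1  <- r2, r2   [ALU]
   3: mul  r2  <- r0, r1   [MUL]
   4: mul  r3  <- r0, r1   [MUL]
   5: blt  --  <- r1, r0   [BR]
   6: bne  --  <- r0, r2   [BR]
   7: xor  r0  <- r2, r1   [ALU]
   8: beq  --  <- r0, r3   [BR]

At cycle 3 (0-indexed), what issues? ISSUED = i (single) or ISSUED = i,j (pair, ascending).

0. ld @i0  | RAW r3
1. and @i1  | WAW r1
2. xor @i2  | RAW r1
3. mul @i3  | no-port MUL/MUL
4. mul+blt @i4&i5  | 2-wide
5. bne+xor @i6&i7  | 2-wide
6. beq @i8  | tail

ISSUED = 3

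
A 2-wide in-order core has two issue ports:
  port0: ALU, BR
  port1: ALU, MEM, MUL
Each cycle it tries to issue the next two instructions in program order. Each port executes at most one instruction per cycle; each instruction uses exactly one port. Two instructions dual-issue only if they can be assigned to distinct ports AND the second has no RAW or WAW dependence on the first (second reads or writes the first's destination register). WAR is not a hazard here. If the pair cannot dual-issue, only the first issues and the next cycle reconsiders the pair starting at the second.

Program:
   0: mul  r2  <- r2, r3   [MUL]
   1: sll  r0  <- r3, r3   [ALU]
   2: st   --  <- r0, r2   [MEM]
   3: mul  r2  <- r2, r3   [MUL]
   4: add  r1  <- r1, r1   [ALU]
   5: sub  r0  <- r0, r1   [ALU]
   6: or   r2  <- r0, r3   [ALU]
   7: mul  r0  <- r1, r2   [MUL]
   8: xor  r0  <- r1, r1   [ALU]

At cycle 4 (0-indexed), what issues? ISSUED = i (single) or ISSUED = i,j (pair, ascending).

ISSUED = 6

#0 head=0: mul;sll i0,i1 dual
#1 head=2: st i2 no-port MEM/MUL
#2 head=3: mul;add i3,i4 dual
#3 head=5: sub i5 RAW r0
#4 head=6: or i6 RAW r2
#5 head=7: mul i7 WAW r0
#6 head=8: xor i8 tail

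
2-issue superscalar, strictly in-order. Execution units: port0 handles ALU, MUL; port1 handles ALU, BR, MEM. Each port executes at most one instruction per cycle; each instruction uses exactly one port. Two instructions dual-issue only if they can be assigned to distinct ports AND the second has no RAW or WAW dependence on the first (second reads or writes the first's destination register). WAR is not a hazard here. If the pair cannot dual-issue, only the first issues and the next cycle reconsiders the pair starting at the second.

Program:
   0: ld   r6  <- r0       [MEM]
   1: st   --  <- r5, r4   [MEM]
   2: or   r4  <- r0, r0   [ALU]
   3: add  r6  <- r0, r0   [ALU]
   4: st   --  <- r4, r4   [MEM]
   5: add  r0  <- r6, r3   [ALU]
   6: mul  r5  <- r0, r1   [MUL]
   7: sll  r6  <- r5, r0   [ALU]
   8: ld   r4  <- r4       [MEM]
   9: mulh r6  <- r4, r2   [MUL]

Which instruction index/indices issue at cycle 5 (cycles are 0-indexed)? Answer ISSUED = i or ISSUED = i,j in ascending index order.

[0] i0  ld.MEM  -- no-port MEM/MEM
[1] i1&i2  st.MEM+or.ALU  -- pair
[2] i3&i4  add.ALU+st.MEM  -- pair
[3] i5  add.ALU  -- RAW r0
[4] i6  mul.MUL  -- RAW r5
[5] i7&i8  sll.ALU+ld.MEM  -- pair
[6] i9  mulh.MUL  -- tail

ISSUED = 7,8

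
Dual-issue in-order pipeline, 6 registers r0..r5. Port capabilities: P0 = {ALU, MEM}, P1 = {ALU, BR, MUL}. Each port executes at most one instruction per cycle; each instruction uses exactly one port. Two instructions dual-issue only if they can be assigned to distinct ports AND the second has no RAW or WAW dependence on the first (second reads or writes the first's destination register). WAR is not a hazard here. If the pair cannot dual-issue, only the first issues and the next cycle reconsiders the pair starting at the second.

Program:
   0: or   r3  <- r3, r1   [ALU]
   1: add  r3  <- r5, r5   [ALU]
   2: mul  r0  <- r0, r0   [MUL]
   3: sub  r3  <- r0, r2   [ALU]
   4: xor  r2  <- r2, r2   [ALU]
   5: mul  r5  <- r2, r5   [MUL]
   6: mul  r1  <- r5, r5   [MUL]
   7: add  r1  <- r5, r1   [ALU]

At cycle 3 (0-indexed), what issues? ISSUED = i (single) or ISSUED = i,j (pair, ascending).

ISSUED = 5

  cy0 -> i0 (or.ALU) WAW r3
  cy1 -> i1/i2 (add.ALU+mul.MUL) pair
  cy2 -> i3/i4 (sub.ALU+xor.ALU) pair
  cy3 -> i5 (mul.MUL) no-port MUL/MUL
  cy4 -> i6 (mul.MUL) RAW+WAW r1
  cy5 -> i7 (add.ALU) tail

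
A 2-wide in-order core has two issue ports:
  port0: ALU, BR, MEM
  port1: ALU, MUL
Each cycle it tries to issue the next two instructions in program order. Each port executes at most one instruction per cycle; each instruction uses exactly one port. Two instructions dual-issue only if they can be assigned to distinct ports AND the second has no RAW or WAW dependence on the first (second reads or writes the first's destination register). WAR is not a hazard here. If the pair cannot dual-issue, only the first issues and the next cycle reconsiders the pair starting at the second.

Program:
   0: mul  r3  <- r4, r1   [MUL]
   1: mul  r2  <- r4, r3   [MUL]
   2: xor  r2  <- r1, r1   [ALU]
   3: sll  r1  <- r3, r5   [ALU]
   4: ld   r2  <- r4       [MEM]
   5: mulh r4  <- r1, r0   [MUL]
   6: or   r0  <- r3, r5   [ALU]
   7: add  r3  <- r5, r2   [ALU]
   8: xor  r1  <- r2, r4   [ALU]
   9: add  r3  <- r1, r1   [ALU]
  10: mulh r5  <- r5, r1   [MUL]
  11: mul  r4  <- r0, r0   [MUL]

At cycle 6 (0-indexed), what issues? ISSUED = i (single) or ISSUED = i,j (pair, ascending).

ISSUED = 9,10

c0: i0 mul  no-port MUL/MUL
c1: i1 mul  WAW r2
c2: i2&i3 xor/sll  dual
c3: i4&i5 ld/mulh  dual
c4: i6&i7 or/add  dual
c5: i8 xor  RAW r1
c6: i9&i10 add/mulh  dual
c7: i11 mul  tail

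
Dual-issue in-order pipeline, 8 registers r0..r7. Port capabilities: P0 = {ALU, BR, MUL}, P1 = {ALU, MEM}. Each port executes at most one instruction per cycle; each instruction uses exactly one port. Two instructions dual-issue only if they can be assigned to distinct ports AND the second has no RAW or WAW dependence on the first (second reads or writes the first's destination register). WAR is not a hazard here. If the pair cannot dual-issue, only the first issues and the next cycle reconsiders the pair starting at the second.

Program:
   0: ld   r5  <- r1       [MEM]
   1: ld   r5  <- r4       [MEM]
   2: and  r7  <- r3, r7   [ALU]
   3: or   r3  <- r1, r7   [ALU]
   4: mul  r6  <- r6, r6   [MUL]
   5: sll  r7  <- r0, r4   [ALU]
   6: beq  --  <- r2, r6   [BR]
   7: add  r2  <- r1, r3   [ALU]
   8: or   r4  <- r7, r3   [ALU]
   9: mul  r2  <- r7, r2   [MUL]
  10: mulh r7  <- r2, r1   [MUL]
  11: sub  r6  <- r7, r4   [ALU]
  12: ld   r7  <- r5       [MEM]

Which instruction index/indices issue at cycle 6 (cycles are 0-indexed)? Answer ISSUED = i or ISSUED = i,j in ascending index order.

#0 head=0: ld.MEM i0 no-port MEM/MEM
#1 head=1: ld.MEM/and.ALU i1&i2 pair
#2 head=3: or.ALU/mul.MUL i3&i4 pair
#3 head=5: sll.ALU/beq.BR i5&i6 pair
#4 head=7: add.ALU/or.ALU i7&i8 pair
#5 head=9: mul.MUL i9 no-port MUL/MUL
#6 head=10: mulh.MUL i10 RAW r7
#7 head=11: sub.ALU/ld.MEM i11&i12 pair

ISSUED = 10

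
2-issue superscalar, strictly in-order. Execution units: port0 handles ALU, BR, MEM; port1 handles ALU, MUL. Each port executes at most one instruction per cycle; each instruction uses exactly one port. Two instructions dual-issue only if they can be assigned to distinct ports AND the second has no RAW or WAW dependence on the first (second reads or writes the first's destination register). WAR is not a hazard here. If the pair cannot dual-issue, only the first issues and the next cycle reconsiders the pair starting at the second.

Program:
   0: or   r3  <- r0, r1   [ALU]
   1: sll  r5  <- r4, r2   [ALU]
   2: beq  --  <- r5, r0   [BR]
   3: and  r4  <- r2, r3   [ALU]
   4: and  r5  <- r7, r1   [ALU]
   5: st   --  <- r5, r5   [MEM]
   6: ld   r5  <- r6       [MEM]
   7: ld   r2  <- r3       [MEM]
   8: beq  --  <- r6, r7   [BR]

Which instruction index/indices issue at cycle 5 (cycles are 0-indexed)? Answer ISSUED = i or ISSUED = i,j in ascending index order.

t=0 i0/i1:or.ALU/sll.ALU ; pair
t=1 i2/i3:beq.BR/and.ALU ; pair
t=2 i4:and.ALU ; RAW r5
t=3 i5:st.MEM ; no-port MEM/MEM
t=4 i6:ld.MEM ; no-port MEM/MEM
t=5 i7:ld.MEM ; no-port MEM/BR
t=6 i8:beq.BR ; tail

ISSUED = 7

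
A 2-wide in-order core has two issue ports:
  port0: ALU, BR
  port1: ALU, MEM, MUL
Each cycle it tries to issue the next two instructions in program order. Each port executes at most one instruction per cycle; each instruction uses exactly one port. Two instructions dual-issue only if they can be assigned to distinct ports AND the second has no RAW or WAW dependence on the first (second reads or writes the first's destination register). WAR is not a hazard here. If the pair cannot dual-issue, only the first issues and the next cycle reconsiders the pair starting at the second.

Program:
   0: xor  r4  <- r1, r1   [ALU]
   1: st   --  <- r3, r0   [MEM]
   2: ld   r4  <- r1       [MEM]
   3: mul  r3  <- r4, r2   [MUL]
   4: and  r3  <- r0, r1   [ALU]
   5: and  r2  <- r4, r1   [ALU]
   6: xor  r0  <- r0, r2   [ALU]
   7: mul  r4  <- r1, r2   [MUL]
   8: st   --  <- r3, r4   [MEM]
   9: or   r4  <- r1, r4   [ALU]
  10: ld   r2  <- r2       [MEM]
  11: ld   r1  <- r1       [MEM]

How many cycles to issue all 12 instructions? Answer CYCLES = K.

CYCLES = 8

[0] i0+i1  xor.ALU;st.MEM  -- pair
[1] i2  ld.MEM  -- no-port MEM/MUL
[2] i3  mul.MUL  -- WAW r3
[3] i4+i5  and.ALU;and.ALU  -- pair
[4] i6+i7  xor.ALU;mul.MUL  -- pair
[5] i8+i9  st.MEM;or.ALU  -- pair
[6] i10  ld.MEM  -- no-port MEM/MEM
[7] i11  ld.MEM  -- tail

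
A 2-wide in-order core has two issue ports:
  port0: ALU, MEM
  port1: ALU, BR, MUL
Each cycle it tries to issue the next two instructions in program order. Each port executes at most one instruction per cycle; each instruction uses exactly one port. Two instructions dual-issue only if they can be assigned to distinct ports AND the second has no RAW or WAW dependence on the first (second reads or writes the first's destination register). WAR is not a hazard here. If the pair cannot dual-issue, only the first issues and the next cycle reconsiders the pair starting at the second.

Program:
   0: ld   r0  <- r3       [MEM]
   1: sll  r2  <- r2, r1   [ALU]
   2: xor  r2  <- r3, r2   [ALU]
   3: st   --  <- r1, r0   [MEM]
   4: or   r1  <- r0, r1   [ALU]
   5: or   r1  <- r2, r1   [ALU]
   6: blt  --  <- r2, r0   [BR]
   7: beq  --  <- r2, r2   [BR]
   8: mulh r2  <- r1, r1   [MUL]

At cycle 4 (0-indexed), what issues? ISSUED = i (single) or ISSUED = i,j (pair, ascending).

0. ld;sll @i0&i1  | 2-wide
1. xor;st @i2&i3  | 2-wide
2. or @i4  | RAW+WAW r1
3. or;blt @i5&i6  | 2-wide
4. beq @i7  | no-port BR/MUL
5. mulh @i8  | tail

ISSUED = 7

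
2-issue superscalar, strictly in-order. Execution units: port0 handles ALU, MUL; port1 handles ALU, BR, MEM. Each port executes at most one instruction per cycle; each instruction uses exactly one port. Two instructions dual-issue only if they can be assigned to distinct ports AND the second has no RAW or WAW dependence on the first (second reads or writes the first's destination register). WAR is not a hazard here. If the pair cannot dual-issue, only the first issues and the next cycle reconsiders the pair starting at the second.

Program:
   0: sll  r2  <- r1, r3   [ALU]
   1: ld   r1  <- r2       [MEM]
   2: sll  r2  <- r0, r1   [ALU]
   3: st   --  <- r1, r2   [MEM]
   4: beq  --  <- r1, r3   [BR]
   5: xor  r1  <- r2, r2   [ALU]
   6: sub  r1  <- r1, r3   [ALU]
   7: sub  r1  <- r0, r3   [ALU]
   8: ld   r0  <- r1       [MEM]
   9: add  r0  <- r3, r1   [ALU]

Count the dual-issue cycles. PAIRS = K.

PAIRS = 1

[0] i0  sll.ALU  -- RAW r2
[1] i1  ld.MEM  -- RAW r1
[2] i2  sll.ALU  -- RAW r2
[3] i3  st.MEM  -- no-port MEM/BR
[4] i4/i5  beq.BR;xor.ALU  -- dual
[5] i6  sub.ALU  -- WAW r1
[6] i7  sub.ALU  -- RAW r1
[7] i8  ld.MEM  -- WAW r0
[8] i9  add.ALU  -- tail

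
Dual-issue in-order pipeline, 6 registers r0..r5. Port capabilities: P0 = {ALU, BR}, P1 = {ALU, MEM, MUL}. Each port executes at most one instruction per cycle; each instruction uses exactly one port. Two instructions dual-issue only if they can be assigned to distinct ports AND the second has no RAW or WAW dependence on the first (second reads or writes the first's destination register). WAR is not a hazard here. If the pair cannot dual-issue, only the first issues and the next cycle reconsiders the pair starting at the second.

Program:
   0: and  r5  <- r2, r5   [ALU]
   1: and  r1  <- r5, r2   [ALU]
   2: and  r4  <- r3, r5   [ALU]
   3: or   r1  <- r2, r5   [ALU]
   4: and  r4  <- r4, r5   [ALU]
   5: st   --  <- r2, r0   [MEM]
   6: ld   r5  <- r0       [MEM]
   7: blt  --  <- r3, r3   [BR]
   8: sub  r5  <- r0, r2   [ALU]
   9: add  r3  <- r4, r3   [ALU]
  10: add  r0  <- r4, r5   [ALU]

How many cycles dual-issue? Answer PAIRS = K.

PAIRS = 4

[0] i0  and  -- RAW r5
[1] i1+i2  and+and  -- pair
[2] i3+i4  or+and  -- pair
[3] i5  st  -- no-port MEM/MEM
[4] i6+i7  ld+blt  -- pair
[5] i8+i9  sub+add  -- pair
[6] i10  add  -- tail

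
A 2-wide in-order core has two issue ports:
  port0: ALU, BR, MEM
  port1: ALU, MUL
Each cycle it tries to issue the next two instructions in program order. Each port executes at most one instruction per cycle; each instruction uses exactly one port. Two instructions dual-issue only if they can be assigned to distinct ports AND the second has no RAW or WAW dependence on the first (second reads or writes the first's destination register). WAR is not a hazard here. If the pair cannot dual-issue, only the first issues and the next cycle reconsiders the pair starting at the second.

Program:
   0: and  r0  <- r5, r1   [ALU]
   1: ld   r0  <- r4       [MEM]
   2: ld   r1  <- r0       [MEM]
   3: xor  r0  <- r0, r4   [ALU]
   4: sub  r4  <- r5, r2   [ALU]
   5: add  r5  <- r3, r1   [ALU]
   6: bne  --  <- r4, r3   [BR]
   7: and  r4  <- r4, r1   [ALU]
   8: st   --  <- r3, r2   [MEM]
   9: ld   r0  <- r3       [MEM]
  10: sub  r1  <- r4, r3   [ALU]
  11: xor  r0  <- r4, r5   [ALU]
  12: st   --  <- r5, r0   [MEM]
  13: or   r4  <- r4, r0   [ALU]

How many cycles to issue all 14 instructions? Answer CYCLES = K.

  cy0 -> i0 (and.ALU) WAW r0
  cy1 -> i1 (ld.MEM) no-port MEM/MEM
  cy2 -> i2/i3 (ld.MEM xor.ALU) pair
  cy3 -> i4/i5 (sub.ALU add.ALU) pair
  cy4 -> i6/i7 (bne.BR and.ALU) pair
  cy5 -> i8 (st.MEM) no-port MEM/MEM
  cy6 -> i9/i10 (ld.MEM sub.ALU) pair
  cy7 -> i11 (xor.ALU) RAW r0
  cy8 -> i12/i13 (st.MEM or.ALU) pair

CYCLES = 9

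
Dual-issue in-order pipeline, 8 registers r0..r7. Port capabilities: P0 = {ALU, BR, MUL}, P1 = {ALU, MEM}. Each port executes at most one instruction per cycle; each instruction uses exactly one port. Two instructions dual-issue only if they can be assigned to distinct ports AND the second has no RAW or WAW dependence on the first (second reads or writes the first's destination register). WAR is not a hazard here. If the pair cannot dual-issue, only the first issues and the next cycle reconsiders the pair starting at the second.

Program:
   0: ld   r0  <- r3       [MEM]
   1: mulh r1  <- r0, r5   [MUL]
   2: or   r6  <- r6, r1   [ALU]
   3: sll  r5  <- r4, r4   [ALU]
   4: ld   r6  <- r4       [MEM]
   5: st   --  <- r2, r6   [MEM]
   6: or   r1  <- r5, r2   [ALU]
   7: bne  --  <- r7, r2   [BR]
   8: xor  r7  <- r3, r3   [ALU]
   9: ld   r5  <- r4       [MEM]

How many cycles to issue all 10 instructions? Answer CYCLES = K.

  cy0 -> i0 (ld.MEM) RAW r0
  cy1 -> i1 (mulh.MUL) RAW r1
  cy2 -> i2,i3 (or.ALU+sll.ALU) 2-wide
  cy3 -> i4 (ld.MEM) no-port MEM/MEM
  cy4 -> i5,i6 (st.MEM+or.ALU) 2-wide
  cy5 -> i7,i8 (bne.BR+xor.ALU) 2-wide
  cy6 -> i9 (ld.MEM) tail

CYCLES = 7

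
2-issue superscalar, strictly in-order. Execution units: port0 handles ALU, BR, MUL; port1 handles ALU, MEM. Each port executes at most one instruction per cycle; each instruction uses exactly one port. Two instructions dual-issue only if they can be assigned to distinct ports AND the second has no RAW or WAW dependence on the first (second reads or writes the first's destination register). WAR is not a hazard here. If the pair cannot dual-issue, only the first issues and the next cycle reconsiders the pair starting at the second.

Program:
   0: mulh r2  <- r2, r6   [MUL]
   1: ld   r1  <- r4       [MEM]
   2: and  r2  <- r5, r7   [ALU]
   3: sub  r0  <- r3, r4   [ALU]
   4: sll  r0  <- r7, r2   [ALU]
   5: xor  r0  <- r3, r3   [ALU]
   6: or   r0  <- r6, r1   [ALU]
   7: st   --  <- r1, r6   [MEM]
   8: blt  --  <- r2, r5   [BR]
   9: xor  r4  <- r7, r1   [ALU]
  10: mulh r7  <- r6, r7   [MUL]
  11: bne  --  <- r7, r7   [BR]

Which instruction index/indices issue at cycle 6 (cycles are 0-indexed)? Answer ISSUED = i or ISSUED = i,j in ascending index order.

ISSUED = 10

  cy0 -> i0&i1 (mulh.MUL+ld.MEM) dual
  cy1 -> i2&i3 (and.ALU+sub.ALU) dual
  cy2 -> i4 (sll.ALU) WAW r0
  cy3 -> i5 (xor.ALU) WAW r0
  cy4 -> i6&i7 (or.ALU+st.MEM) dual
  cy5 -> i8&i9 (blt.BR+xor.ALU) dual
  cy6 -> i10 (mulh.MUL) no-port MUL/BR
  cy7 -> i11 (bne.BR) tail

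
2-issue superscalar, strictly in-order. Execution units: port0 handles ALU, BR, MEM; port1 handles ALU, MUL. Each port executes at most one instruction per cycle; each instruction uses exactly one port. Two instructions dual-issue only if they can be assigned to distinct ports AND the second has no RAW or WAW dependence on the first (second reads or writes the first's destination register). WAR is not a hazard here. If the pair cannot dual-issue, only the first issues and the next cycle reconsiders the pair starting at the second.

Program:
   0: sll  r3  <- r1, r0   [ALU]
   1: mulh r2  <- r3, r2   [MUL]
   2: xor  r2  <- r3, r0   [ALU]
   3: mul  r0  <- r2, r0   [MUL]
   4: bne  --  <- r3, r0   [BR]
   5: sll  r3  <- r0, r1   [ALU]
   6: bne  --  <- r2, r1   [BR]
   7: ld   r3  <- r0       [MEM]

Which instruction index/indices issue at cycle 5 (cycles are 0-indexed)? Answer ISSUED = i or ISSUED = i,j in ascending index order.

#0 head=0: sll.ALU i0 RAW r3
#1 head=1: mulh.MUL i1 WAW r2
#2 head=2: xor.ALU i2 RAW r2
#3 head=3: mul.MUL i3 RAW r0
#4 head=4: bne.BR+sll.ALU i4+i5 2-wide
#5 head=6: bne.BR i6 no-port BR/MEM
#6 head=7: ld.MEM i7 tail

ISSUED = 6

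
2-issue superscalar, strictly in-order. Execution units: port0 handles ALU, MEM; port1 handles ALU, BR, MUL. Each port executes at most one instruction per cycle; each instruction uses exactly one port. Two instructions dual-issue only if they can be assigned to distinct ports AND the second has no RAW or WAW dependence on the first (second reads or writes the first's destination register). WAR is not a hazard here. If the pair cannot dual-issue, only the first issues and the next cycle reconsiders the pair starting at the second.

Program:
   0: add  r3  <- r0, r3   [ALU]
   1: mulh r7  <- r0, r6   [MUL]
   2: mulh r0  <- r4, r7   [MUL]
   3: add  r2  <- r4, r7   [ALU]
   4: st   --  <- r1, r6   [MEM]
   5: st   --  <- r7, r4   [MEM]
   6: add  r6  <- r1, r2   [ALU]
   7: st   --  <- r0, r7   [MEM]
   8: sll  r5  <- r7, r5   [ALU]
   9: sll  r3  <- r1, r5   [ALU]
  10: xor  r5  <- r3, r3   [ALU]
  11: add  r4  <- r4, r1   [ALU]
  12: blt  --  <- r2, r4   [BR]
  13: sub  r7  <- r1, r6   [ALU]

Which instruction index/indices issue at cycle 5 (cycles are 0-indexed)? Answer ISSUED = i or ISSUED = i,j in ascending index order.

t=0 i0/i1:add+mulh ; 2-wide
t=1 i2/i3:mulh+add ; 2-wide
t=2 i4:st ; no-port MEM/MEM
t=3 i5/i6:st+add ; 2-wide
t=4 i7/i8:st+sll ; 2-wide
t=5 i9:sll ; RAW r3
t=6 i10/i11:xor+add ; 2-wide
t=7 i12/i13:blt+sub ; 2-wide

ISSUED = 9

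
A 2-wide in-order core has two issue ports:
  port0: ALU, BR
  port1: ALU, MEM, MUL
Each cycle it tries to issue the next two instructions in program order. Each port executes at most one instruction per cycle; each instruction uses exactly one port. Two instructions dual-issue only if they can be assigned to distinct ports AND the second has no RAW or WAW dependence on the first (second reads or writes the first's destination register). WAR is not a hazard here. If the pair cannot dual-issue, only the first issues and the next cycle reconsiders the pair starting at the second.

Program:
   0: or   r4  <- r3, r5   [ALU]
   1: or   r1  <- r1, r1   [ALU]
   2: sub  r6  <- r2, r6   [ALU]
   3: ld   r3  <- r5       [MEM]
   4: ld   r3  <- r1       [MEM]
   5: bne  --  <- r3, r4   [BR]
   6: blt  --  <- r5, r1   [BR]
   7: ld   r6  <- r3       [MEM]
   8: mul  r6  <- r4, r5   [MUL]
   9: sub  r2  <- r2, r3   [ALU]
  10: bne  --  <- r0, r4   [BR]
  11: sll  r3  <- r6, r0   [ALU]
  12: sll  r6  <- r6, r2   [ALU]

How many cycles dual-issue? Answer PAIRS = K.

0. or or @i0&i1  | dual
1. sub ld @i2&i3  | dual
2. ld @i4  | RAW r3
3. bne @i5  | no-port BR/BR
4. blt ld @i6&i7  | dual
5. mul sub @i8&i9  | dual
6. bne sll @i10&i11  | dual
7. sll @i12  | tail

PAIRS = 5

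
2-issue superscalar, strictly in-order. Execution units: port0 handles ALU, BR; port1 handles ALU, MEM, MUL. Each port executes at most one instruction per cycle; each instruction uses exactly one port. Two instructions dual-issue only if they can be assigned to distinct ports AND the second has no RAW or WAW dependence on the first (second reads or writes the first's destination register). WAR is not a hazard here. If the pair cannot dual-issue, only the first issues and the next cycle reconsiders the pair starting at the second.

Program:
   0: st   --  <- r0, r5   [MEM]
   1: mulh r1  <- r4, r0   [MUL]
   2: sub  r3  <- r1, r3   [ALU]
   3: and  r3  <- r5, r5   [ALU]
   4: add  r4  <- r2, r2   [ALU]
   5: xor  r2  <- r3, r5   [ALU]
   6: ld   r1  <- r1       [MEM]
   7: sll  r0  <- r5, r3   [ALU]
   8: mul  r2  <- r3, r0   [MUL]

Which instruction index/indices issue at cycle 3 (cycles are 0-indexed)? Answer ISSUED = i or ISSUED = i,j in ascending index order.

  cy0 -> i0 (st.MEM) no-port MEM/MUL
  cy1 -> i1 (mulh.MUL) RAW r1
  cy2 -> i2 (sub.ALU) WAW r3
  cy3 -> i3+i4 (and.ALU add.ALU) dual
  cy4 -> i5+i6 (xor.ALU ld.MEM) dual
  cy5 -> i7 (sll.ALU) RAW r0
  cy6 -> i8 (mul.MUL) tail

ISSUED = 3,4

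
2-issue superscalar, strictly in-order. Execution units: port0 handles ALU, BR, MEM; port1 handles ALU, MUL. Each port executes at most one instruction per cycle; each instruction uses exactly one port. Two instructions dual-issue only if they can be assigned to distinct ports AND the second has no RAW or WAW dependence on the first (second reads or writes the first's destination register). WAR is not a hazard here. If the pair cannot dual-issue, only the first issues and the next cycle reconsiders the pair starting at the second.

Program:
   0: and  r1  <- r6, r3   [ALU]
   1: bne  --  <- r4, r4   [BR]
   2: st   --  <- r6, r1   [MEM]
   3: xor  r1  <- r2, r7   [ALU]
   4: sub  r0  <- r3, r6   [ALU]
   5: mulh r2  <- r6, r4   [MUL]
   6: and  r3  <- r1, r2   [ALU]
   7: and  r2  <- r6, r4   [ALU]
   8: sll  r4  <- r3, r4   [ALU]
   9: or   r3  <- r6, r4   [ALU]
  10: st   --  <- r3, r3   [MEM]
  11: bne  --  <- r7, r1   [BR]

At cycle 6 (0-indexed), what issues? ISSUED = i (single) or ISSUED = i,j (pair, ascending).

c0: i0+i1 and;bne  pair
c1: i2+i3 st;xor  pair
c2: i4+i5 sub;mulh  pair
c3: i6+i7 and;and  pair
c4: i8 sll  RAW r4
c5: i9 or  RAW r3
c6: i10 st  no-port MEM/BR
c7: i11 bne  tail

ISSUED = 10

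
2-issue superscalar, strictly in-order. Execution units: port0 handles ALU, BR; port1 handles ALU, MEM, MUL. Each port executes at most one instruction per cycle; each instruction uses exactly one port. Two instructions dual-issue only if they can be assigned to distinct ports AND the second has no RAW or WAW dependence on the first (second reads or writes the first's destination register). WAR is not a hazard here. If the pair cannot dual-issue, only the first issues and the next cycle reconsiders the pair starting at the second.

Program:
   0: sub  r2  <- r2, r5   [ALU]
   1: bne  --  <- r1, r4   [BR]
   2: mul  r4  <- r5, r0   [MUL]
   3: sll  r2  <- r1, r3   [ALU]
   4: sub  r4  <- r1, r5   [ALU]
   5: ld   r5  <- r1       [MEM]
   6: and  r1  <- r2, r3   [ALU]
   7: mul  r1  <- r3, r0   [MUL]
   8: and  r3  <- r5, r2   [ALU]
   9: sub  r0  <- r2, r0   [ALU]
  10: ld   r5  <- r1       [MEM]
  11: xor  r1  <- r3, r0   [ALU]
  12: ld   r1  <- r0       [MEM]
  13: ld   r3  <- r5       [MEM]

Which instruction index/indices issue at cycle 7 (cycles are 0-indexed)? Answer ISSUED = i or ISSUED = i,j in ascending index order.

  cy0 -> i0+i1 (sub bne) dual
  cy1 -> i2+i3 (mul sll) dual
  cy2 -> i4+i5 (sub ld) dual
  cy3 -> i6 (and) WAW r1
  cy4 -> i7+i8 (mul and) dual
  cy5 -> i9+i10 (sub ld) dual
  cy6 -> i11 (xor) WAW r1
  cy7 -> i12 (ld) no-port MEM/MEM
  cy8 -> i13 (ld) tail

ISSUED = 12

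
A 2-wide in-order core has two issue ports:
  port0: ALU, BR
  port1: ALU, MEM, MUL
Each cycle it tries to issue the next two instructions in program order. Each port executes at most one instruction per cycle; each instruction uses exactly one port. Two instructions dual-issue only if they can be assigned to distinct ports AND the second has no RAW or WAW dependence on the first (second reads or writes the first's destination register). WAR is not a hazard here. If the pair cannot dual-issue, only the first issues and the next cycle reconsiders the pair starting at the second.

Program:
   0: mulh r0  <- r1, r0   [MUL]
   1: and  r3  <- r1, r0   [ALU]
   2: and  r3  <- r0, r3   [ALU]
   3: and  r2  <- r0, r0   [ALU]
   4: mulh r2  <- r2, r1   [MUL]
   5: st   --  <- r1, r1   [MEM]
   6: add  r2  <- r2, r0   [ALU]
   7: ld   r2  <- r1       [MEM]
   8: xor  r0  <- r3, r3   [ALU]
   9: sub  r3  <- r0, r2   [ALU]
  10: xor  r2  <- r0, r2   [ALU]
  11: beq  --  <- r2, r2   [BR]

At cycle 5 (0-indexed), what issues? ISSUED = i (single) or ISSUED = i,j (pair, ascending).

c0: i0 mulh.MUL  RAW r0
c1: i1 and.ALU  RAW+WAW r3
c2: i2/i3 and.ALU/and.ALU  pair
c3: i4 mulh.MUL  no-port MUL/MEM
c4: i5/i6 st.MEM/add.ALU  pair
c5: i7/i8 ld.MEM/xor.ALU  pair
c6: i9/i10 sub.ALU/xor.ALU  pair
c7: i11 beq.BR  tail

ISSUED = 7,8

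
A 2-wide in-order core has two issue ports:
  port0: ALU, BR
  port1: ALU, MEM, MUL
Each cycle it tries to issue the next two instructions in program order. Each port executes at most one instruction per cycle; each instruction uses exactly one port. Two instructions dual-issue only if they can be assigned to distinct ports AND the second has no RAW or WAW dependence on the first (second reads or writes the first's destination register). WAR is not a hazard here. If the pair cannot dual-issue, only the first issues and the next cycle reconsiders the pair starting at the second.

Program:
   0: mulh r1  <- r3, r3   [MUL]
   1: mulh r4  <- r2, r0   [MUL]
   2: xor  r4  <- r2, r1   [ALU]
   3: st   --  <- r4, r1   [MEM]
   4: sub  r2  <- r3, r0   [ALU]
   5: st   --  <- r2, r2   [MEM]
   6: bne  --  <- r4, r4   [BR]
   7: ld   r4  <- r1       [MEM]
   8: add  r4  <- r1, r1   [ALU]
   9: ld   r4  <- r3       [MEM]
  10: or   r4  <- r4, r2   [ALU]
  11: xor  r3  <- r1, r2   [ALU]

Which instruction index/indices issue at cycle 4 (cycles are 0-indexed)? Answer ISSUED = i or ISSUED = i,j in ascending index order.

ISSUED = 5,6

  cy0 -> i0 (mulh.MUL) no-port MUL/MUL
  cy1 -> i1 (mulh.MUL) WAW r4
  cy2 -> i2 (xor.ALU) RAW r4
  cy3 -> i3/i4 (st.MEM sub.ALU) 2-wide
  cy4 -> i5/i6 (st.MEM bne.BR) 2-wide
  cy5 -> i7 (ld.MEM) WAW r4
  cy6 -> i8 (add.ALU) WAW r4
  cy7 -> i9 (ld.MEM) RAW+WAW r4
  cy8 -> i10/i11 (or.ALU xor.ALU) 2-wide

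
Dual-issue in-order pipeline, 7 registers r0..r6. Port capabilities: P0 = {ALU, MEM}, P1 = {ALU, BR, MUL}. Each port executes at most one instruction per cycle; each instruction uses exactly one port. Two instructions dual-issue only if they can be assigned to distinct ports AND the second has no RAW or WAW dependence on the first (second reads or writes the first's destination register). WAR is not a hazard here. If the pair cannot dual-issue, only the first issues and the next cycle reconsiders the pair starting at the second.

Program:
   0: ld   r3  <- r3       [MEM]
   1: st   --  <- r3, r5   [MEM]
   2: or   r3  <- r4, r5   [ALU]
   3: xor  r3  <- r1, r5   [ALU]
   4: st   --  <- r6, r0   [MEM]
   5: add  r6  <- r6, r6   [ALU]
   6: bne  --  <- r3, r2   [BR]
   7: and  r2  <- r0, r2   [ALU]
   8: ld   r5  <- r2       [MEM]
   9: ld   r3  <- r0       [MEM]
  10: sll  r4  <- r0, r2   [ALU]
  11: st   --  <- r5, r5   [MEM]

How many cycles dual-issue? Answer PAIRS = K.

PAIRS = 4

t=0 i0:ld ; no-port MEM/MEM
t=1 i1,i2:st;or ; dual
t=2 i3,i4:xor;st ; dual
t=3 i5,i6:add;bne ; dual
t=4 i7:and ; RAW r2
t=5 i8:ld ; no-port MEM/MEM
t=6 i9,i10:ld;sll ; dual
t=7 i11:st ; tail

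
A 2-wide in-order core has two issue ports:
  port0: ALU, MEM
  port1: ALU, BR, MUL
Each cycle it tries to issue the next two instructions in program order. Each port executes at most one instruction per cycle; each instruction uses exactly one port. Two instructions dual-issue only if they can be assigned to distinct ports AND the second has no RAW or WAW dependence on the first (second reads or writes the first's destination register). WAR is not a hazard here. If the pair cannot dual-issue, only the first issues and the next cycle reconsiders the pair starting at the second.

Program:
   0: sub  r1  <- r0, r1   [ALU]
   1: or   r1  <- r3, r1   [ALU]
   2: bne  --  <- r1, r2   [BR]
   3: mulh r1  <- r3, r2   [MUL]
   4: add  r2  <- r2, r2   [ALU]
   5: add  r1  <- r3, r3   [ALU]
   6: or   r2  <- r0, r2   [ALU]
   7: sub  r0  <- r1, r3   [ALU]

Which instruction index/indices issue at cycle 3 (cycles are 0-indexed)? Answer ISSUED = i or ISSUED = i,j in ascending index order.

ISSUED = 3,4

t=0 i0:sub.ALU ; RAW+WAW r1
t=1 i1:or.ALU ; RAW r1
t=2 i2:bne.BR ; no-port BR/MUL
t=3 i3/i4:mulh.MUL/add.ALU ; pair
t=4 i5/i6:add.ALU/or.ALU ; pair
t=5 i7:sub.ALU ; tail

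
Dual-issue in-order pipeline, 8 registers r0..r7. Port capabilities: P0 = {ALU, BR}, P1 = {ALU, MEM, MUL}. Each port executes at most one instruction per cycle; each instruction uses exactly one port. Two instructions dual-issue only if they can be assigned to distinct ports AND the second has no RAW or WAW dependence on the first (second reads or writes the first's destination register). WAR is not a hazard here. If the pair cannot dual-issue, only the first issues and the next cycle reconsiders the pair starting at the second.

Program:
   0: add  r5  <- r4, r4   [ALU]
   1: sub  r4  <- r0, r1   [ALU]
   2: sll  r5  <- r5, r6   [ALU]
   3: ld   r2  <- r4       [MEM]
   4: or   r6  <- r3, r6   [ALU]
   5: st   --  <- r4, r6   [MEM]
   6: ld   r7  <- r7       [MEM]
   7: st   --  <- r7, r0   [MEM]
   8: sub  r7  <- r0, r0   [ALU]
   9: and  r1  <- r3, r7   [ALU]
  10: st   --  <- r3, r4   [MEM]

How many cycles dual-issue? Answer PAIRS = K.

PAIRS = 4

0. add.ALU;sub.ALU @i0&i1  | dual
1. sll.ALU;ld.MEM @i2&i3  | dual
2. or.ALU @i4  | RAW r6
3. st.MEM @i5  | no-port MEM/MEM
4. ld.MEM @i6  | no-port MEM/MEM
5. st.MEM;sub.ALU @i7&i8  | dual
6. and.ALU;st.MEM @i9&i10  | dual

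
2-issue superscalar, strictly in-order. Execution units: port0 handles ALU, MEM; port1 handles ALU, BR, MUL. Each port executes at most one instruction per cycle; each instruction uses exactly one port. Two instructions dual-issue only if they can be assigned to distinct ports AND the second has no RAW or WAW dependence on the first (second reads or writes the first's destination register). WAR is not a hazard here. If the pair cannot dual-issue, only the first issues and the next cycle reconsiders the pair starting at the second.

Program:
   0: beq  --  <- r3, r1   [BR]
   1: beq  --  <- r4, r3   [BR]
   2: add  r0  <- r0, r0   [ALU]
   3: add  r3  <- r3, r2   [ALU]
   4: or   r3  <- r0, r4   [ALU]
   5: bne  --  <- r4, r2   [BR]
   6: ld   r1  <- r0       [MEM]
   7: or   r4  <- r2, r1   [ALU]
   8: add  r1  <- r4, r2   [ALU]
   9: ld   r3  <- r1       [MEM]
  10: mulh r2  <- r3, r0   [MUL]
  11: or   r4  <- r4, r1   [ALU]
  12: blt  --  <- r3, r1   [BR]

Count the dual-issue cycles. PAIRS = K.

PAIRS = 3

[0] i0  beq  -- no-port BR/BR
[1] i1+i2  beq+add  -- dual
[2] i3  add  -- WAW r3
[3] i4+i5  or+bne  -- dual
[4] i6  ld  -- RAW r1
[5] i7  or  -- RAW r4
[6] i8  add  -- RAW r1
[7] i9  ld  -- RAW r3
[8] i10+i11  mulh+or  -- dual
[9] i12  blt  -- tail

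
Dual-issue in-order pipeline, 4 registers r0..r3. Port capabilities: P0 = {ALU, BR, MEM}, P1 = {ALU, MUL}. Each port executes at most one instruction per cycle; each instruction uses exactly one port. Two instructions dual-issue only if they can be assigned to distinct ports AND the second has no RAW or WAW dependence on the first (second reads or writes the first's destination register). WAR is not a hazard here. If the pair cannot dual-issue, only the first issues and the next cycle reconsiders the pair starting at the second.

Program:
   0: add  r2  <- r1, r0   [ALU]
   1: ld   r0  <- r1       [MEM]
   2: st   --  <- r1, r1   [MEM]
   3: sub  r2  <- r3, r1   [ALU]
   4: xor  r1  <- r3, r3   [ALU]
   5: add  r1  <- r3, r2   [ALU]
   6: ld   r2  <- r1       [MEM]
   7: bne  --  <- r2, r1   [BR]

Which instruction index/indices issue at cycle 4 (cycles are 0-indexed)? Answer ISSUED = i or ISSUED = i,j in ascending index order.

ISSUED = 6

c0: i0+i1 add;ld  dual
c1: i2+i3 st;sub  dual
c2: i4 xor  WAW r1
c3: i5 add  RAW r1
c4: i6 ld  no-port MEM/BR
c5: i7 bne  tail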